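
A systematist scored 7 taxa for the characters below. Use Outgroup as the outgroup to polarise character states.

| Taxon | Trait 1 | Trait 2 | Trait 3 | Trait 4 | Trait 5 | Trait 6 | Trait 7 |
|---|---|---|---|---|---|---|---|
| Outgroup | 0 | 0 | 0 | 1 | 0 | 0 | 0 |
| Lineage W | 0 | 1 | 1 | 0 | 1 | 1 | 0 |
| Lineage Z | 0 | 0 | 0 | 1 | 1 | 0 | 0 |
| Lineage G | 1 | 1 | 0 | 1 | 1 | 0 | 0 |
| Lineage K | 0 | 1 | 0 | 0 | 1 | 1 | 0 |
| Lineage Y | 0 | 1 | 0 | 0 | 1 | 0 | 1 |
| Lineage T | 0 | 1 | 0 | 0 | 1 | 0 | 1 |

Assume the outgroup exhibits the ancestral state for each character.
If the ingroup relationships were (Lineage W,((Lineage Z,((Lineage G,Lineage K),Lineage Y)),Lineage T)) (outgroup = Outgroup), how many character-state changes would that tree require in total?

12

Map each character onto (Lineage W,((Lineage Z,((Lineage G,Lineage K),Lineage Y)),Lineage T)) (rooted by Outgroup) and count the minimum state changes it requires (Fitch parsimony):
Trait 1: 1; Trait 2: 2; Trait 3: 1; Trait 4: 3; Trait 5: 1; Trait 6: 2; Trait 7: 2.
Total tree length = 12.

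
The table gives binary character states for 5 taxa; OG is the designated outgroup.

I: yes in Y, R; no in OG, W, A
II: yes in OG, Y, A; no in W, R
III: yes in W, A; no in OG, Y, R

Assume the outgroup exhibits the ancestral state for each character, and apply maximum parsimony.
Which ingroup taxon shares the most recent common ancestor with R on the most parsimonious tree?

Y

Character polarity is set by the outgroup: the derived state is whichever differs from the outgroup's state, so for II the derived state is 'no', and for the remaining characters it is 'yes'.
Only R and Y show the derived state 'yes' for I, supporting them as a clade.
II (state 'no') occurs in R and W but conflicts with the nesting implied by the other characters — most parsimoniously interpreted as homoplasy.
III (derived state 'yes') is shared by A and W — a synapomorphy uniting that clade.
Most parsimonious ingroup topology: ((W,A),(Y,R)).
R and Y form a cherry on this tree, so they are sister taxa.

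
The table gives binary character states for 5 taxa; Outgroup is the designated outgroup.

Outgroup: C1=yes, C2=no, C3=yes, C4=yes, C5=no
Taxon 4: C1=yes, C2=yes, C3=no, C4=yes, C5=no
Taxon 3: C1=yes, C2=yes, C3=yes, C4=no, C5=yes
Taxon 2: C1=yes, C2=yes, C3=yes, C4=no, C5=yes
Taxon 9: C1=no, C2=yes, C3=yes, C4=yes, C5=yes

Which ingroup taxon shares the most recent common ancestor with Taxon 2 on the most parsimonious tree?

Character polarity is set by the outgroup: the derived state is whichever differs from the outgroup's state, so for C1, C3, C4 the derived state is 'no', and for the remaining characters it is 'yes'.
C1 (derived state 'no') is unique to Taxon 9 (autapomorphy; uninformative for grouping).
C2 (derived state 'yes') is shared by all ingroup taxa — unites the whole ingroup.
C3: derived state 'no' in Taxon 4 only — an autapomorphy, so it tells us nothing about relationships among taxa.
Only Taxon 2 and Taxon 3 show the derived state 'no' for C4, supporting them as a clade.
Only Taxon 2, Taxon 3, and Taxon 9 show the derived state 'yes' for C5, supporting them as a clade.
Most parsimonious ingroup topology: (Taxon 4,((Taxon 3,Taxon 2),Taxon 9)).
Taxon 2 and Taxon 3 form a cherry on this tree, so they are sister taxa.

Taxon 3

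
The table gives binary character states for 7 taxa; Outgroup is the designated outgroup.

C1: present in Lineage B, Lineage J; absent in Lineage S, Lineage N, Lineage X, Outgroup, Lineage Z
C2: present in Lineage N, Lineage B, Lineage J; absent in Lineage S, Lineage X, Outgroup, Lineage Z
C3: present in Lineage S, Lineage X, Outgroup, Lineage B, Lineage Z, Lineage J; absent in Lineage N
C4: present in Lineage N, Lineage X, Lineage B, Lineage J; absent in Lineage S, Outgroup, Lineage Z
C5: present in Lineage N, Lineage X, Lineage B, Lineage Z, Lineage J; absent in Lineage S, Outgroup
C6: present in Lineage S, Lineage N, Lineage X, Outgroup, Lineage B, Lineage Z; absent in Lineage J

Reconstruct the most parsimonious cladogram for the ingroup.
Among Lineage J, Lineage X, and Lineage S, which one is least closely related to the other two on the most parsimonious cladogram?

Character polarity is set by the outgroup: the derived state is whichever differs from the outgroup's state, so for C3, C6 the derived state is 'absent', and for the remaining characters it is 'present'.
Only Lineage B and Lineage J show the derived state 'present' for C1, supporting them as a clade.
C2: derived state 'present' in Lineage B, Lineage J, and Lineage N only — synapomorphy for {Lineage B, Lineage J, Lineage N}.
C3: derived state 'absent' in Lineage N only — an autapomorphy, so it tells us nothing about relationships among taxa.
C4 (derived state 'present') is shared by Lineage B, Lineage J, Lineage N, and Lineage X — a synapomorphy uniting that clade.
Only Lineage B, Lineage J, Lineage N, Lineage X, and Lineage Z show the derived state 'present' for C5, supporting them as a clade.
C6 (derived state 'absent') is unique to Lineage J (autapomorphy; uninformative for grouping).
Most parsimonious ingroup topology: (Lineage S,((((Lineage B,Lineage J),Lineage N),Lineage X),Lineage Z)).
Lineage X and Lineage J share a more recent common ancestor with each other than either does with Lineage S, so Lineage S is the least closely related of the three.

Lineage S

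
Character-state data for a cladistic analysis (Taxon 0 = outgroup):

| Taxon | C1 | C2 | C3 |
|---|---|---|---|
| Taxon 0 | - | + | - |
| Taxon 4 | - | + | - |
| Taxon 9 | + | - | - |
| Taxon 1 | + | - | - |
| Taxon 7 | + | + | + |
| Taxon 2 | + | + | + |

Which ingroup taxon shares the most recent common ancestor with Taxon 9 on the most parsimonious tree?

Taxon 1

Character polarity is set by the outgroup: the derived state is whichever differs from the outgroup's state, so for C2 the derived state is '-', and for the remaining characters it is '+'.
Only Taxon 1, Taxon 2, Taxon 7, and Taxon 9 show the derived state '+' for C1, supporting them as a clade.
Only Taxon 1 and Taxon 9 show the derived state '-' for C2, supporting them as a clade.
C3: derived state '+' in Taxon 2 and Taxon 7 only — synapomorphy for {Taxon 2, Taxon 7}.
Most parsimonious ingroup topology: (Taxon 4,((Taxon 9,Taxon 1),(Taxon 7,Taxon 2))).
Taxon 9 and Taxon 1 form a cherry on this tree, so they are sister taxa.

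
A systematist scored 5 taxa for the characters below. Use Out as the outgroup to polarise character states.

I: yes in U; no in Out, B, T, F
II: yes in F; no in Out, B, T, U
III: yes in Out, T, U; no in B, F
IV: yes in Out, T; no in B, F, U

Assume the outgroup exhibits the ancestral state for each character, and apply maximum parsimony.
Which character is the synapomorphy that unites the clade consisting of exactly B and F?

III

Character polarity is set by the outgroup: the derived state is whichever differs from the outgroup's state, so for III, IV the derived state is 'no', and for the remaining characters it is 'yes'.
I: derived state 'yes' in U only — an autapomorphy, so it tells us nothing about relationships among taxa.
II: derived state 'yes' in F only — an autapomorphy, so it tells us nothing about relationships among taxa.
Only B and F show the derived state 'no' for III, supporting them as a clade.
IV (derived state 'no') is shared by B, F, and U — a synapomorphy uniting that clade.
Most parsimonious ingroup topology: (((B,F),U),T).
The clade {B, F} is supported by III: its derived state 'no' occurs in exactly those taxa and in no other taxon (including the outgroup).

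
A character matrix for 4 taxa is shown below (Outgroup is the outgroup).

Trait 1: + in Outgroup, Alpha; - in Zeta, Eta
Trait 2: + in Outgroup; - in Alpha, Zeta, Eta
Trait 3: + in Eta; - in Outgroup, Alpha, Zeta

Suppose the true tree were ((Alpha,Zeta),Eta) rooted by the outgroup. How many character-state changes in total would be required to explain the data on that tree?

Map each character onto ((Alpha,Zeta),Eta) (rooted by Outgroup) and count the minimum state changes it requires (Fitch parsimony):
Trait 1: 2; Trait 2: 1; Trait 3: 1.
Total tree length = 4.

4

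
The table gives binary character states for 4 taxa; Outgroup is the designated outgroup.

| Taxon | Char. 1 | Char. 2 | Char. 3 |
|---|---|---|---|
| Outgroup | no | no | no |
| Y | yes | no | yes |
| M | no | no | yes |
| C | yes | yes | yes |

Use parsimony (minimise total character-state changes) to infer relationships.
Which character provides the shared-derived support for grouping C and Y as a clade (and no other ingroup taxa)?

The outgroup has state 'no' for every character, so 'yes' is the derived state throughout.
Only C and Y show the derived state 'yes' for Char. 1, supporting them as a clade.
Char. 2 (derived state 'yes') is unique to C (autapomorphy; uninformative for grouping).
Char. 3 (derived state 'yes') is shared by all ingroup taxa — unites the whole ingroup.
Most parsimonious ingroup topology: ((Y,C),M).
The clade {C, Y} is supported by Char. 1: its derived state 'yes' occurs in exactly those taxa and in no other taxon (including the outgroup).

Char. 1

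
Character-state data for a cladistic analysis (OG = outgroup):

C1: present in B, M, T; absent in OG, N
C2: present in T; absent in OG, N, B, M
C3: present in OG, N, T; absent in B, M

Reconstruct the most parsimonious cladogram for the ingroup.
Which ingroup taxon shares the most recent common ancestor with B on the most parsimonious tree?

Character polarity is set by the outgroup: the derived state is whichever differs from the outgroup's state, so for C3 the derived state is 'absent', and for the remaining characters it is 'present'.
C1 (derived state 'present') is shared by B, M, and T — a synapomorphy uniting that clade.
C2 (derived state 'present') is unique to T (autapomorphy; uninformative for grouping).
Only B and M show the derived state 'absent' for C3, supporting them as a clade.
Most parsimonious ingroup topology: (N,((B,M),T)).
B and M form a cherry on this tree, so they are sister taxa.

M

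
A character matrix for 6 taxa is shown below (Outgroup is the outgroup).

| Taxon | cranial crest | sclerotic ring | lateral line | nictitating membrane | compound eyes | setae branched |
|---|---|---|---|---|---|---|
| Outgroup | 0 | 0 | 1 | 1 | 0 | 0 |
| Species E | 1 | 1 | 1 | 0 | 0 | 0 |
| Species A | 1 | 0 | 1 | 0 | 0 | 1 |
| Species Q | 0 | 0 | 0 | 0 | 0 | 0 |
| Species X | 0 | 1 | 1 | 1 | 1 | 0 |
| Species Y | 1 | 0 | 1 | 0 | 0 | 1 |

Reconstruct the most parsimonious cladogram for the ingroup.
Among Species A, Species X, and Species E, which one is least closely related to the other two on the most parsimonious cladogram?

Character polarity is set by the outgroup: the derived state is whichever differs from the outgroup's state, so for lateral line, nictitating membrane the derived state is '0', and for the remaining characters it is '1'.
Only Species A, Species E, and Species Y show the derived state '1' for cranial crest, supporting them as a clade.
sclerotic ring (state '1') occurs in Species E and Species X but conflicts with the nesting implied by the other characters — most parsimoniously interpreted as homoplasy.
lateral line: derived state '0' in Species Q only — an autapomorphy, so it tells us nothing about relationships among taxa.
nictitating membrane (derived state '0') is shared by Species A, Species E, Species Q, and Species Y — a synapomorphy uniting that clade.
compound eyes: derived state '1' in Species X only — an autapomorphy, so it tells us nothing about relationships among taxa.
Only Species A and Species Y show the derived state '1' for setae branched, supporting them as a clade.
Most parsimonious ingroup topology: (((Species E,(Species A,Species Y)),Species Q),Species X).
Species E and Species A share a more recent common ancestor with each other than either does with Species X, so Species X is the least closely related of the three.

Species X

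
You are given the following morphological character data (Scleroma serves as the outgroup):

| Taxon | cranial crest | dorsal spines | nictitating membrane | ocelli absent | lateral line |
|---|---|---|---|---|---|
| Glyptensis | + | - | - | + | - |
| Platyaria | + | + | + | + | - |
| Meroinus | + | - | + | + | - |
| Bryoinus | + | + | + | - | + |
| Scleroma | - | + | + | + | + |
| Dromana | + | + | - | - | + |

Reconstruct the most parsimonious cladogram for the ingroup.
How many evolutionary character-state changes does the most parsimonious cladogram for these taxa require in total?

6

Character polarity is set by the outgroup: the derived state is whichever differs from the outgroup's state, so for dorsal spines, nictitating membrane, ocelli absent, lateral line the derived state is '-', and for the remaining characters it is '+'.
cranial crest (derived state '+') is shared by all ingroup taxa — unites the whole ingroup.
dorsal spines: derived state '-' in Glyptensis and Meroinus only — synapomorphy for {Glyptensis, Meroinus}.
nictitating membrane (state '-') occurs in Dromana and Glyptensis but conflicts with the nesting implied by the other characters — most parsimoniously interpreted as homoplasy.
ocelli absent (derived state '-') is shared by Bryoinus and Dromana — a synapomorphy uniting that clade.
lateral line (derived state '-') is shared by Glyptensis, Meroinus, and Platyaria — a synapomorphy uniting that clade.
Most parsimonious ingroup topology: ((Bryoinus,Dromana),((Glyptensis,Meroinus),Platyaria)).
Changes per character on this tree: cranial crest: 1; dorsal spines: 1; nictitating membrane: 2; ocelli absent: 1; lateral line: 1.
Total = 6.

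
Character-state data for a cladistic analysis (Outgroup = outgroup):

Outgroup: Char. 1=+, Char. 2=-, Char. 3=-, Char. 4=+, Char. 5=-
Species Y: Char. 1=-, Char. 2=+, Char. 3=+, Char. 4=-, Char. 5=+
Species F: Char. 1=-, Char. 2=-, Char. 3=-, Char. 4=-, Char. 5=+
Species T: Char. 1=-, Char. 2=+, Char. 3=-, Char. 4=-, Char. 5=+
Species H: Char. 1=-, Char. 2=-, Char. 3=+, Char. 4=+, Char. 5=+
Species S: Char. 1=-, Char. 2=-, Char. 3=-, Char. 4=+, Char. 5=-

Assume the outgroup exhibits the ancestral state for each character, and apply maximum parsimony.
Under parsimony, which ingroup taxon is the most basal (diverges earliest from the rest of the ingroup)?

Character polarity is set by the outgroup: the derived state is whichever differs from the outgroup's state, so for Char. 1, Char. 4 the derived state is '-', and for the remaining characters it is '+'.
All ingroup taxa share the derived state '-' for Char. 1; it defines the ingroup but does not resolve relationships within it.
Only Species T and Species Y show the derived state '+' for Char. 2, supporting them as a clade.
Char. 3 (state '+') occurs in Species H and Species Y but conflicts with the nesting implied by the other characters — most parsimoniously interpreted as homoplasy.
Char. 4 (derived state '-') is shared by Species F, Species T, and Species Y — a synapomorphy uniting that clade.
Char. 5: derived state '+' in Species F, Species H, Species T, and Species Y only — synapomorphy for {Species F, Species H, Species T, Species Y}.
Most parsimonious ingroup topology: ((((Species Y,Species T),Species F),Species H),Species S).
Species S is sister to the clade containing all other ingroup taxa, so it is the earliest-diverging (most basal) ingroup lineage.

Species S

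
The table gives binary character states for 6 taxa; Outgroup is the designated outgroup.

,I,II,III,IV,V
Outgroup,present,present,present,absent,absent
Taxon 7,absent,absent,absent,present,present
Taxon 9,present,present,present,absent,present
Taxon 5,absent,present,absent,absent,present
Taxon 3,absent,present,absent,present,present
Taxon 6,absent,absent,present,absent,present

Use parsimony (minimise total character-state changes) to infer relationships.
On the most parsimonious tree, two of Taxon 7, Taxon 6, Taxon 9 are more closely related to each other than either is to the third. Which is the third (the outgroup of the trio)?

Taxon 9

Character polarity is set by the outgroup: the derived state is whichever differs from the outgroup's state, so for I, II, III the derived state is 'absent', and for the remaining characters it is 'present'.
I: derived state 'absent' in Taxon 3, Taxon 5, Taxon 6, and Taxon 7 only — synapomorphy for {Taxon 3, Taxon 5, Taxon 6, Taxon 7}.
II (state 'absent') occurs in Taxon 6 and Taxon 7 but conflicts with the nesting implied by the other characters — most parsimoniously interpreted as homoplasy.
III (derived state 'absent') is shared by Taxon 3, Taxon 5, and Taxon 7 — a synapomorphy uniting that clade.
Only Taxon 3 and Taxon 7 show the derived state 'present' for IV, supporting them as a clade.
All ingroup taxa share the derived state 'present' for V; it defines the ingroup but does not resolve relationships within it.
Most parsimonious ingroup topology: ((((Taxon 7,Taxon 3),Taxon 5),Taxon 6),Taxon 9).
Taxon 7 and Taxon 6 share a more recent common ancestor with each other than either does with Taxon 9, so Taxon 9 is the least closely related of the three.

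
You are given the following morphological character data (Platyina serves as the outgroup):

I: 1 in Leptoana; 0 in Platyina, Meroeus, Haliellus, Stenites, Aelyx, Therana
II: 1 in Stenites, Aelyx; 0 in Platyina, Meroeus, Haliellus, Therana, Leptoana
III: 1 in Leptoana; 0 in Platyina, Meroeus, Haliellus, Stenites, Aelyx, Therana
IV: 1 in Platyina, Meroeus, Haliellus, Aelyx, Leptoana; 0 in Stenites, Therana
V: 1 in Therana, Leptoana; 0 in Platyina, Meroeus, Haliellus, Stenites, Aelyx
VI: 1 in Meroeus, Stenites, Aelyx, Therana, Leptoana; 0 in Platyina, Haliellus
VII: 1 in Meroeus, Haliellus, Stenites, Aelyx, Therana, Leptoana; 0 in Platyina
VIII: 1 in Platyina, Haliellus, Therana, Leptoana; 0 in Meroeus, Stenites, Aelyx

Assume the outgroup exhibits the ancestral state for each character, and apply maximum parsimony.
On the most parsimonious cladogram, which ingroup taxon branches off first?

Haliellus

Character polarity is set by the outgroup: the derived state is whichever differs from the outgroup's state, so for IV, VIII the derived state is '0', and for the remaining characters it is '1'.
I: derived state '1' in Leptoana only — an autapomorphy, so it tells us nothing about relationships among taxa.
Only Aelyx and Stenites show the derived state '1' for II, supporting them as a clade.
III (derived state '1') is unique to Leptoana (autapomorphy; uninformative for grouping).
IV (state '0') occurs in Stenites and Therana but conflicts with the nesting implied by the other characters — most parsimoniously interpreted as homoplasy.
Only Leptoana and Therana show the derived state '1' for V, supporting them as a clade.
Only Aelyx, Leptoana, Meroeus, Stenites, and Therana show the derived state '1' for VI, supporting them as a clade.
All ingroup taxa share the derived state '1' for VII; it defines the ingroup but does not resolve relationships within it.
VIII (derived state '0') is shared by Aelyx, Meroeus, and Stenites — a synapomorphy uniting that clade.
Most parsimonious ingroup topology: (((Meroeus,(Stenites,Aelyx)),(Therana,Leptoana)),Haliellus).
Haliellus is sister to the clade containing all other ingroup taxa, so it is the earliest-diverging (most basal) ingroup lineage.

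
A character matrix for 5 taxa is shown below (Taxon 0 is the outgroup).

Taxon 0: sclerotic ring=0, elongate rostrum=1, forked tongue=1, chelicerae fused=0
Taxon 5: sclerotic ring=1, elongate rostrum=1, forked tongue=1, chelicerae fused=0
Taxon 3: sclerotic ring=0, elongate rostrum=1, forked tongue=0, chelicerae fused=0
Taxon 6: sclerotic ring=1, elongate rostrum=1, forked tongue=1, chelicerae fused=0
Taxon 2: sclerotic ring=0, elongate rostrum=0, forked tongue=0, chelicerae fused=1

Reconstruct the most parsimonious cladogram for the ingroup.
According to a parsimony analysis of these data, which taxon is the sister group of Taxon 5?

Character polarity is set by the outgroup: the derived state is whichever differs from the outgroup's state, so for elongate rostrum, forked tongue the derived state is '0', and for the remaining characters it is '1'.
sclerotic ring: derived state '1' in Taxon 5 and Taxon 6 only — synapomorphy for {Taxon 5, Taxon 6}.
elongate rostrum (derived state '0') is unique to Taxon 2 (autapomorphy; uninformative for grouping).
Only Taxon 2 and Taxon 3 show the derived state '0' for forked tongue, supporting them as a clade.
chelicerae fused (derived state '1') is unique to Taxon 2 (autapomorphy; uninformative for grouping).
Most parsimonious ingroup topology: ((Taxon 5,Taxon 6),(Taxon 3,Taxon 2)).
Taxon 5 and Taxon 6 form a cherry on this tree, so they are sister taxa.

Taxon 6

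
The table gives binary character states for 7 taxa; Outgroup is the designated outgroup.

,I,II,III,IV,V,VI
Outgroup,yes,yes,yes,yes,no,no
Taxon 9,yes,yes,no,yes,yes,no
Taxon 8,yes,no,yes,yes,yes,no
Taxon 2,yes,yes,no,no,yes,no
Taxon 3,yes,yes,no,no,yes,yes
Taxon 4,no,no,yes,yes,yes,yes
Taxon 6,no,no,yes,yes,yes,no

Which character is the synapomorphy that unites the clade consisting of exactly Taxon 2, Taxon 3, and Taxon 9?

III

Character polarity is set by the outgroup: the derived state is whichever differs from the outgroup's state, so for I, II, III, IV the derived state is 'no', and for the remaining characters it is 'yes'.
Only Taxon 4 and Taxon 6 show the derived state 'no' for I, supporting them as a clade.
II (derived state 'no') is shared by Taxon 4, Taxon 6, and Taxon 8 — a synapomorphy uniting that clade.
III: derived state 'no' in Taxon 2, Taxon 3, and Taxon 9 only — synapomorphy for {Taxon 2, Taxon 3, Taxon 9}.
Only Taxon 2 and Taxon 3 show the derived state 'no' for IV, supporting them as a clade.
All ingroup taxa share the derived state 'yes' for V; it defines the ingroup but does not resolve relationships within it.
VI groups Taxon 3 and Taxon 4, which is incompatible with the clades supported by the remaining characters; treating it as convergent (homoplasy) costs fewer steps than any alternative tree.
Most parsimonious ingroup topology: ((Taxon 9,(Taxon 2,Taxon 3)),(Taxon 8,(Taxon 4,Taxon 6))).
The clade {Taxon 2, Taxon 3, Taxon 9} is supported by III: its derived state 'no' occurs in exactly those taxa and in no other taxon (including the outgroup).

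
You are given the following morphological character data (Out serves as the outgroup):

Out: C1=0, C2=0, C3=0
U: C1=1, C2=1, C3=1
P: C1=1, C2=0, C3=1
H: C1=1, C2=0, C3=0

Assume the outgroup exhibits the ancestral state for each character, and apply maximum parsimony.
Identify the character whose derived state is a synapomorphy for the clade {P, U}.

The outgroup has state '0' for every character, so '1' is the derived state throughout.
C1 (derived state '1') is shared by all ingroup taxa — unites the whole ingroup.
C2: derived state '1' in U only — an autapomorphy, so it tells us nothing about relationships among taxa.
C3: derived state '1' in P and U only — synapomorphy for {P, U}.
Most parsimonious ingroup topology: ((U,P),H).
The clade {P, U} is supported by C3: its derived state '1' occurs in exactly those taxa and in no other taxon (including the outgroup).

C3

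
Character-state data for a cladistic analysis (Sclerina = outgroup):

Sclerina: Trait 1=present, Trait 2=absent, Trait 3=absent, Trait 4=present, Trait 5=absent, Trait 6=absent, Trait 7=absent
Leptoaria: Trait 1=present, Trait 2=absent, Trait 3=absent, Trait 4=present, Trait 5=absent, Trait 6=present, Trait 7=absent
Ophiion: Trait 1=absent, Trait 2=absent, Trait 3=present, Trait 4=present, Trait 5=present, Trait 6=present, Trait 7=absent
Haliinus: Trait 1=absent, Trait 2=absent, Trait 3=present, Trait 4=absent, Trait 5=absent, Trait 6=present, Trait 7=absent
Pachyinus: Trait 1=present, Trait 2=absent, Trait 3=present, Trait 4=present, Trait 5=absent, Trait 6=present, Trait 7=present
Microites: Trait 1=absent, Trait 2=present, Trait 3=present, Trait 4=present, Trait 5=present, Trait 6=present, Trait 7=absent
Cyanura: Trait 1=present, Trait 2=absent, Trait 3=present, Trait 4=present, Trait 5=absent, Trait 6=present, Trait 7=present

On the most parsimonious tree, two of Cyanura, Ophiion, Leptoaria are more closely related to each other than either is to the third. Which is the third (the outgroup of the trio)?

Leptoaria

Character polarity is set by the outgroup: the derived state is whichever differs from the outgroup's state, so for Trait 1, Trait 4 the derived state is 'absent', and for the remaining characters it is 'present'.
Trait 1: derived state 'absent' in Haliinus, Microites, and Ophiion only — synapomorphy for {Haliinus, Microites, Ophiion}.
Trait 2 (derived state 'present') is unique to Microites (autapomorphy; uninformative for grouping).
Only Cyanura, Haliinus, Microites, Ophiion, and Pachyinus show the derived state 'present' for Trait 3, supporting them as a clade.
Trait 4 (derived state 'absent') is unique to Haliinus (autapomorphy; uninformative for grouping).
Trait 5 (derived state 'present') is shared by Microites and Ophiion — a synapomorphy uniting that clade.
All ingroup taxa share the derived state 'present' for Trait 6; it defines the ingroup but does not resolve relationships within it.
Trait 7: derived state 'present' in Cyanura and Pachyinus only — synapomorphy for {Cyanura, Pachyinus}.
Most parsimonious ingroup topology: (Leptoaria,(((Ophiion,Microites),Haliinus),(Pachyinus,Cyanura))).
Cyanura and Ophiion share a more recent common ancestor with each other than either does with Leptoaria, so Leptoaria is the least closely related of the three.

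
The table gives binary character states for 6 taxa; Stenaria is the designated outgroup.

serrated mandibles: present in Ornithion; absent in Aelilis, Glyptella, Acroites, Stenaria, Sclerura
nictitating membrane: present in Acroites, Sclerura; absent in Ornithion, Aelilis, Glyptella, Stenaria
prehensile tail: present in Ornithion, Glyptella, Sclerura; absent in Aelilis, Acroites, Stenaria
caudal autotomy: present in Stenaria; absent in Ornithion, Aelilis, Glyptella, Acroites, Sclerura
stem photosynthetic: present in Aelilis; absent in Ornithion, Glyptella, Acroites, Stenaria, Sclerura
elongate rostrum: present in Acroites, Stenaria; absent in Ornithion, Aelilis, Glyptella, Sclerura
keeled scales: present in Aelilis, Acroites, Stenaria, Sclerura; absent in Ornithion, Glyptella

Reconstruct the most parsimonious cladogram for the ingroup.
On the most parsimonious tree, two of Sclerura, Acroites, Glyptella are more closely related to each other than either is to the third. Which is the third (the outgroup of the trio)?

Acroites

Character polarity is set by the outgroup: the derived state is whichever differs from the outgroup's state, so for caudal autotomy, elongate rostrum, keeled scales the derived state is 'absent', and for the remaining characters it is 'present'.
serrated mandibles (derived state 'present') is unique to Ornithion (autapomorphy; uninformative for grouping).
nictitating membrane groups Acroites and Sclerura, which is incompatible with the clades supported by the remaining characters; treating it as convergent (homoplasy) costs fewer steps than any alternative tree.
prehensile tail (derived state 'present') is shared by Glyptella, Ornithion, and Sclerura — a synapomorphy uniting that clade.
caudal autotomy (derived state 'absent') is shared by all ingroup taxa — unites the whole ingroup.
stem photosynthetic: derived state 'present' in Aelilis only — an autapomorphy, so it tells us nothing about relationships among taxa.
elongate rostrum (derived state 'absent') is shared by Aelilis, Glyptella, Ornithion, and Sclerura — a synapomorphy uniting that clade.
keeled scales: derived state 'absent' in Glyptella and Ornithion only — synapomorphy for {Glyptella, Ornithion}.
Most parsimonious ingroup topology: ((((Glyptella,Ornithion),Sclerura),Aelilis),Acroites).
Sclerura and Glyptella share a more recent common ancestor with each other than either does with Acroites, so Acroites is the least closely related of the three.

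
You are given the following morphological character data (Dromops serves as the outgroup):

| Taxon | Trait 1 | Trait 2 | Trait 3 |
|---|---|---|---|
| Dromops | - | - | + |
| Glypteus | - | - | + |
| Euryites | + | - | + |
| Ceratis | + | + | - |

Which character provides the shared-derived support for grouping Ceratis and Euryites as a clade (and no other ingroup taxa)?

Character polarity is set by the outgroup: the derived state is whichever differs from the outgroup's state, so for Trait 3 the derived state is '-', and for the remaining characters it is '+'.
Trait 1 (derived state '+') is shared by Ceratis and Euryites — a synapomorphy uniting that clade.
Trait 2: derived state '+' in Ceratis only — an autapomorphy, so it tells us nothing about relationships among taxa.
Trait 3: derived state '-' in Ceratis only — an autapomorphy, so it tells us nothing about relationships among taxa.
Most parsimonious ingroup topology: (Glypteus,(Euryites,Ceratis)).
The clade {Ceratis, Euryites} is supported by Trait 1: its derived state '+' occurs in exactly those taxa and in no other taxon (including the outgroup).

Trait 1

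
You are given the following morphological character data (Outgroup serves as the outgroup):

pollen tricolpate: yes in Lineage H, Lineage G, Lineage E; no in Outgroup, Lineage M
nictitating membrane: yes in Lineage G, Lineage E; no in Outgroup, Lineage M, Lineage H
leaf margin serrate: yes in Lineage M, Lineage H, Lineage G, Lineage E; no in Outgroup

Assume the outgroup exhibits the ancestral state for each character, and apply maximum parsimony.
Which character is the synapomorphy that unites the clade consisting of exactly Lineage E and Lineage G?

nictitating membrane

The outgroup has state 'no' for every character, so 'yes' is the derived state throughout.
pollen tricolpate (derived state 'yes') is shared by Lineage E, Lineage G, and Lineage H — a synapomorphy uniting that clade.
Only Lineage E and Lineage G show the derived state 'yes' for nictitating membrane, supporting them as a clade.
All ingroup taxa share the derived state 'yes' for leaf margin serrate; it defines the ingroup but does not resolve relationships within it.
Most parsimonious ingroup topology: (Lineage M,(Lineage H,(Lineage G,Lineage E))).
The clade {Lineage E, Lineage G} is supported by nictitating membrane: its derived state 'yes' occurs in exactly those taxa and in no other taxon (including the outgroup).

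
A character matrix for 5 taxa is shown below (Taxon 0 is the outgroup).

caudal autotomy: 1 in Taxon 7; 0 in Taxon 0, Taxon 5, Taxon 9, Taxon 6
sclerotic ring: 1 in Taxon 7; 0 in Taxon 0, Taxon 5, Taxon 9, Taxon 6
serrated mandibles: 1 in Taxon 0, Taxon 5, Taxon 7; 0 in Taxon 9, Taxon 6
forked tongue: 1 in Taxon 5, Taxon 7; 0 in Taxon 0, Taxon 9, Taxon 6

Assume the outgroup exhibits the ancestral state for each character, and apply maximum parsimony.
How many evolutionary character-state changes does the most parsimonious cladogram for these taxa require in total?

4

Character polarity is set by the outgroup: the derived state is whichever differs from the outgroup's state, so for serrated mandibles the derived state is '0', and for the remaining characters it is '1'.
caudal autotomy (derived state '1') is unique to Taxon 7 (autapomorphy; uninformative for grouping).
sclerotic ring (derived state '1') is unique to Taxon 7 (autapomorphy; uninformative for grouping).
serrated mandibles (derived state '0') is shared by Taxon 6 and Taxon 9 — a synapomorphy uniting that clade.
Only Taxon 5 and Taxon 7 show the derived state '1' for forked tongue, supporting them as a clade.
Most parsimonious ingroup topology: ((Taxon 5,Taxon 7),(Taxon 9,Taxon 6)).
Changes per character on this tree: caudal autotomy: 1; sclerotic ring: 1; serrated mandibles: 1; forked tongue: 1.
Total = 4.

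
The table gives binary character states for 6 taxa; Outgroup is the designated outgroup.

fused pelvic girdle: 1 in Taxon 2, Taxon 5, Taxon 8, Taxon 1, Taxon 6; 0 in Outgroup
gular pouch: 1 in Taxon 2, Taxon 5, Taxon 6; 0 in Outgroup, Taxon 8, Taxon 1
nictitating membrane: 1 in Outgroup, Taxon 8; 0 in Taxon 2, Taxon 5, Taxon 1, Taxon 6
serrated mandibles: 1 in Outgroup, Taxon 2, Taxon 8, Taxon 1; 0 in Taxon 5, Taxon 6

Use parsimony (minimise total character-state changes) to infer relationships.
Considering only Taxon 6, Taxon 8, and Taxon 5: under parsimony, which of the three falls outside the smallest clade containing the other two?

Taxon 8

Character polarity is set by the outgroup: the derived state is whichever differs from the outgroup's state, so for nictitating membrane, serrated mandibles the derived state is '0', and for the remaining characters it is '1'.
All ingroup taxa share the derived state '1' for fused pelvic girdle; it defines the ingroup but does not resolve relationships within it.
Only Taxon 2, Taxon 5, and Taxon 6 show the derived state '1' for gular pouch, supporting them as a clade.
nictitating membrane (derived state '0') is shared by Taxon 1, Taxon 2, Taxon 5, and Taxon 6 — a synapomorphy uniting that clade.
serrated mandibles: derived state '0' in Taxon 5 and Taxon 6 only — synapomorphy for {Taxon 5, Taxon 6}.
Most parsimonious ingroup topology: (((Taxon 2,(Taxon 5,Taxon 6)),Taxon 1),Taxon 8).
Taxon 5 and Taxon 6 share a more recent common ancestor with each other than either does with Taxon 8, so Taxon 8 is the least closely related of the three.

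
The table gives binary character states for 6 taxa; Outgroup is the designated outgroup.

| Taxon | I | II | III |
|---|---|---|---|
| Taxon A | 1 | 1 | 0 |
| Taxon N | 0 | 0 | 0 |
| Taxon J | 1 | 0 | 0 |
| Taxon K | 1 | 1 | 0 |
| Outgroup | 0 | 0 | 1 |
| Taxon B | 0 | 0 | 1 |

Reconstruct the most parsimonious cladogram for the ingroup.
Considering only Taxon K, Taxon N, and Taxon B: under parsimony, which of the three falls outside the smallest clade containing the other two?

Character polarity is set by the outgroup: the derived state is whichever differs from the outgroup's state, so for III the derived state is '0', and for the remaining characters it is '1'.
Only Taxon A, Taxon J, and Taxon K show the derived state '1' for I, supporting them as a clade.
Only Taxon A and Taxon K show the derived state '1' for II, supporting them as a clade.
III: derived state '0' in Taxon A, Taxon J, Taxon K, and Taxon N only — synapomorphy for {Taxon A, Taxon J, Taxon K, Taxon N}.
Most parsimonious ingroup topology: ((Taxon N,(Taxon J,(Taxon A,Taxon K))),Taxon B).
Taxon K and Taxon N share a more recent common ancestor with each other than either does with Taxon B, so Taxon B is the least closely related of the three.

Taxon B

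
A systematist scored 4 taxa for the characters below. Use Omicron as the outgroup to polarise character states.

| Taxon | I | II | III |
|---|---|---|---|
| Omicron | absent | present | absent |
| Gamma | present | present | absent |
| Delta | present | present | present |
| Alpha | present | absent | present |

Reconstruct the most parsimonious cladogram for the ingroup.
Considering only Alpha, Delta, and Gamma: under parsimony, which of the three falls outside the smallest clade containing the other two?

Character polarity is set by the outgroup: the derived state is whichever differs from the outgroup's state, so for II the derived state is 'absent', and for the remaining characters it is 'present'.
I (derived state 'present') is shared by all ingroup taxa — unites the whole ingroup.
II (derived state 'absent') is unique to Alpha (autapomorphy; uninformative for grouping).
III: derived state 'present' in Alpha and Delta only — synapomorphy for {Alpha, Delta}.
Most parsimonious ingroup topology: (Gamma,(Delta,Alpha)).
Alpha and Delta share a more recent common ancestor with each other than either does with Gamma, so Gamma is the least closely related of the three.

Gamma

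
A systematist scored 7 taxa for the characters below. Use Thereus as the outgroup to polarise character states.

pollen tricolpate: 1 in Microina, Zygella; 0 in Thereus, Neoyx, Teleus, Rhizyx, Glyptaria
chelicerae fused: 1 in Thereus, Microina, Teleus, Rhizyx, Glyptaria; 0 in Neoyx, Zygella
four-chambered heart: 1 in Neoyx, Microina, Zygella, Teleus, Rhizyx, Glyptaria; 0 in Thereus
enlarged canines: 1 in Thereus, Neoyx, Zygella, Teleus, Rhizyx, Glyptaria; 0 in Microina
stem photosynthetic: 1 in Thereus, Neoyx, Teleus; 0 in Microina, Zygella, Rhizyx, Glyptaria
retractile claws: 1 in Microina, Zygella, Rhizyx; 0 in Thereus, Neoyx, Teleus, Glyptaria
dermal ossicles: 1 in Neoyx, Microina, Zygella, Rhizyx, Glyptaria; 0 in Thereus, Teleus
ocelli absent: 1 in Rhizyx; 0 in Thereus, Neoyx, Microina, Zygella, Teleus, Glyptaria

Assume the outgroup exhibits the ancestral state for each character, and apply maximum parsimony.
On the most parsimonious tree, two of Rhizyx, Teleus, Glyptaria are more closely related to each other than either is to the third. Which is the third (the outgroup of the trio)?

Teleus

Character polarity is set by the outgroup: the derived state is whichever differs from the outgroup's state, so for chelicerae fused, enlarged canines, stem photosynthetic the derived state is '0', and for the remaining characters it is '1'.
pollen tricolpate: derived state '1' in Microina and Zygella only — synapomorphy for {Microina, Zygella}.
chelicerae fused groups Neoyx and Zygella, which is incompatible with the clades supported by the remaining characters; treating it as convergent (homoplasy) costs fewer steps than any alternative tree.
four-chambered heart (derived state '1') is shared by all ingroup taxa — unites the whole ingroup.
enlarged canines: derived state '0' in Microina only — an autapomorphy, so it tells us nothing about relationships among taxa.
stem photosynthetic (derived state '0') is shared by Glyptaria, Microina, Rhizyx, and Zygella — a synapomorphy uniting that clade.
Only Microina, Rhizyx, and Zygella show the derived state '1' for retractile claws, supporting them as a clade.
dermal ossicles: derived state '1' in Glyptaria, Microina, Neoyx, Rhizyx, and Zygella only — synapomorphy for {Glyptaria, Microina, Neoyx, Rhizyx, Zygella}.
ocelli absent (derived state '1') is unique to Rhizyx (autapomorphy; uninformative for grouping).
Most parsimonious ingroup topology: ((Neoyx,(((Microina,Zygella),Rhizyx),Glyptaria)),Teleus).
Glyptaria and Rhizyx share a more recent common ancestor with each other than either does with Teleus, so Teleus is the least closely related of the three.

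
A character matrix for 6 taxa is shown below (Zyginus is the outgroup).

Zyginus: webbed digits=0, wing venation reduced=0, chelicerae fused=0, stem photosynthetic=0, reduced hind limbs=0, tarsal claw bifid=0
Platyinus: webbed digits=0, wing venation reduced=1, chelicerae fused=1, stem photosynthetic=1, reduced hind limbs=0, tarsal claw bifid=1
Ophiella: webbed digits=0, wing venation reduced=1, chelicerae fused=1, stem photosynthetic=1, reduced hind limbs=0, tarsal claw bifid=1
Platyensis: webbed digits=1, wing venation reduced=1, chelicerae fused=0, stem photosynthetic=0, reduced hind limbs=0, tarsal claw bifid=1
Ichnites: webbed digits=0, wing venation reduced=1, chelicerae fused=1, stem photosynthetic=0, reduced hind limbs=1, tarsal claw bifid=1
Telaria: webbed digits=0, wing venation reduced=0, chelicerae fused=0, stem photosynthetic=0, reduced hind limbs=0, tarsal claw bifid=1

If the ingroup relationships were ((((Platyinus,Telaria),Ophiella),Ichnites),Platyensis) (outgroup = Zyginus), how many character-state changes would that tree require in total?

Map each character onto ((((Platyinus,Telaria),Ophiella),Ichnites),Platyensis) (rooted by Zyginus) and count the minimum state changes it requires (Fitch parsimony):
webbed digits: 1; wing venation reduced: 2; chelicerae fused: 2; stem photosynthetic: 2; reduced hind limbs: 1; tarsal claw bifid: 1.
Total tree length = 9.

9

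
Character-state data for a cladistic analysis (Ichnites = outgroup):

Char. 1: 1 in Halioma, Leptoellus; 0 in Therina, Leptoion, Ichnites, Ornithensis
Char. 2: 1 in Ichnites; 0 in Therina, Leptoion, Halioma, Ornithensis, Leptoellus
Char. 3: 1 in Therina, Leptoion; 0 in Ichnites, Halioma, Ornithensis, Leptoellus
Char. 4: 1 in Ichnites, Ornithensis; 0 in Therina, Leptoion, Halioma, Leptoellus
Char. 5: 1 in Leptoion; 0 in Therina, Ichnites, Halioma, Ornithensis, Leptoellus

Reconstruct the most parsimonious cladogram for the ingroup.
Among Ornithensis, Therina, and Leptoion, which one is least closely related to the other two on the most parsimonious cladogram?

Ornithensis

Character polarity is set by the outgroup: the derived state is whichever differs from the outgroup's state, so for Char. 2, Char. 4 the derived state is '0', and for the remaining characters it is '1'.
Char. 1 (derived state '1') is shared by Halioma and Leptoellus — a synapomorphy uniting that clade.
Char. 2 (derived state '0') is shared by all ingroup taxa — unites the whole ingroup.
Only Leptoion and Therina show the derived state '1' for Char. 3, supporting them as a clade.
Only Halioma, Leptoellus, Leptoion, and Therina show the derived state '0' for Char. 4, supporting them as a clade.
Char. 5 (derived state '1') is unique to Leptoion (autapomorphy; uninformative for grouping).
Most parsimonious ingroup topology: (((Halioma,Leptoellus),(Therina,Leptoion)),Ornithensis).
Leptoion and Therina share a more recent common ancestor with each other than either does with Ornithensis, so Ornithensis is the least closely related of the three.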